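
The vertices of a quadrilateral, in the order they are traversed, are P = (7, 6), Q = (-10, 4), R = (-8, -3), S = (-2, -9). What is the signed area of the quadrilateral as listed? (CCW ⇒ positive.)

Apply Gauss's area formula: 2A = Σ (x_i·y_{i+1} − x_{i+1}·y_i), indices taken mod 4.
Σ = (88) + (62) + (66) + (51) = 267
Signed area = Σ/2 = 133.5 (positive ⇒ counter-clockwise traversal).

133.5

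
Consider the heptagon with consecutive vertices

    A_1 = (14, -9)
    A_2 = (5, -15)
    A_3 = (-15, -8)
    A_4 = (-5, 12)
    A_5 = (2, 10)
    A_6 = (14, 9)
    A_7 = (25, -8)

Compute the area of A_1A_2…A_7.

Apply the surveyor's formula: 2A = Σ (x_i·y_{i+1} − x_{i+1}·y_i), indices taken mod 7.
Cross-terms: -165, -265, -220, -74, -122, -337, -113  ⇒  Σ = -1296
Area = |Σ|/2 = 648.

648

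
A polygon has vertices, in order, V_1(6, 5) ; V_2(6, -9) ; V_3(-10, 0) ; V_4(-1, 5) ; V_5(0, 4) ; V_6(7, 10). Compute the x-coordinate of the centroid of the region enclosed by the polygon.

205/281

Apply the shoelace (surveyor's) formula. First the cross-terms c_i = x_i·y_{i+1} − x_{i+1}·y_i:
  -84, -90, -50, -4, -28, -25  ⇒  2A = -281, A = -140.5.
Then Σ (x_i + x_{i+1})·c_i = -615, so x̄ = -615 / (6·(-140.5)) = 205/281.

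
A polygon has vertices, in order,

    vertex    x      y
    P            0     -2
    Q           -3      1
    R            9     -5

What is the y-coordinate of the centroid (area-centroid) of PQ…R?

-2

Apply the shoelace (surveyor's) formula. First the cross-terms c_i = x_i·y_{i+1} − x_{i+1}·y_i:
  -6, 6, -18  ⇒  2A = -18, A = -9.
Then Σ (y_i + y_{i+1})·c_i = 108, so ȳ = 108 / (6·(-9)) = -2.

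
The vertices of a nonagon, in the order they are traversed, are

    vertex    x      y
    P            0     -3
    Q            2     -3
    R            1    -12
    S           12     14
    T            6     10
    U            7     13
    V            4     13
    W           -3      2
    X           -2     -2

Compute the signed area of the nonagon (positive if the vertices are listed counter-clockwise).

Apply the surveyor's formula: 2A = Σ (x_i·y_{i+1} − x_{i+1}·y_i), indices taken mod 9.
Σ = (6) + (-21) + (158) + (36) + (8) + (39) + (47) + (10) + (6) = 289
Signed area = Σ/2 = 144.5 (positive ⇒ counter-clockwise traversal).

144.5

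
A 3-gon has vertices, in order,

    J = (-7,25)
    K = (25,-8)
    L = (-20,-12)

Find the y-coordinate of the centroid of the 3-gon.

5/3

Apply the shoelace formula. First the cross-terms c_i = x_i·y_{i+1} − x_{i+1}·y_i:
  -569, -460, -584  ⇒  2A = -1613, A = -806.5.
Then Σ (y_i + y_{i+1})·c_i = -8065, so ȳ = -8065 / (6·(-806.5)) = 5/3.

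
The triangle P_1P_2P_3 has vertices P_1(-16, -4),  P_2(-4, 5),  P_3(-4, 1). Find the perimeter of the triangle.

32

|P_1P_2| = √((12)² + (9)²) = √225 = 15
|P_2P_3| = √((0)² + (-4)²) = √16 = 4
|P_3P_1| = √((-12)² + (-5)²) = √169 = 13
Perimeter = 15 + 4 + 13 = 32.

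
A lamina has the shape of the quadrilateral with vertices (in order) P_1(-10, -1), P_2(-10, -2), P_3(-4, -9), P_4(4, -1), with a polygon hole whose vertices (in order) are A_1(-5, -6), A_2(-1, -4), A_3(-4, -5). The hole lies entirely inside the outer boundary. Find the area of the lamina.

58

Outer boundary:
Apply the shoelace formula: 2A = Σ (x_i·y_{i+1} − x_{i+1}·y_i), indices taken mod 4.
Σ = (10) + (82) + (40) + (-14) = 118
Area = |Σ|/2 = 59.
Hole:
Σ = (14) + (-11) + (-1) = 2
Area = |Σ|/2 = 1.
Net area = 59 − 1 = 58.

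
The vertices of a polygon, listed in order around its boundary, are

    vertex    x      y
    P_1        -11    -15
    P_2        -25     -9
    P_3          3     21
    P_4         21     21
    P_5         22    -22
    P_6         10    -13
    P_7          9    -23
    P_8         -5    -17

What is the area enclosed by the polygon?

1317.5

Cross-terms: -276, -498, -378, -924, -66, -113, -268, -112  ⇒  Σ = -2635
Area = |Σ|/2 = 1317.5.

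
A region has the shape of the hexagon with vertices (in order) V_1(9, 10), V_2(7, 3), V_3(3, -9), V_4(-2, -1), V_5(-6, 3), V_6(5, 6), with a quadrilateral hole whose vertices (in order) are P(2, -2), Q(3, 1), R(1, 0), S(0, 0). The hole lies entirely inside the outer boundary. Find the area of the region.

Outer boundary:
Apply Gauss's area formula: 2A = Σ (x_i·y_{i+1} − x_{i+1}·y_i), indices taken mod 6.
Σ = (-43) + (-72) + (-21) + (-12) + (-51) + (-4) = -203
Area = |Σ|/2 = 101.5.
Hole:
Apply Gauss's area formula: 2A = Σ (x_i·y_{i+1} − x_{i+1}·y_i), indices taken mod 4.
Σ = (8) + (-1) + (0) + (0) = 7
Area = |Σ|/2 = 3.5.
Net area = 101.5 − 3.5 = 98.

98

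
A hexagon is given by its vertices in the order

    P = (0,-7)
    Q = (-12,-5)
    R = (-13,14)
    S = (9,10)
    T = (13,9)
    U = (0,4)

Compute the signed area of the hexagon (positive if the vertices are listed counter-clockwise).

-285

Apply the shoelace formula: 2A = Σ (x_i·y_{i+1} − x_{i+1}·y_i), indices taken mod 6.
Σ = (-84) + (-233) + (-256) + (-49) + (52) + (0) = -570
Signed area = Σ/2 = -285 (negative ⇒ clockwise traversal).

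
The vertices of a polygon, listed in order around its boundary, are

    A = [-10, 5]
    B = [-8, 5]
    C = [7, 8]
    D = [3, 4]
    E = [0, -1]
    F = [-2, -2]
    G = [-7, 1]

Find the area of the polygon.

Σ = (-10) + (-99) + (4) + (-3) + (-2) + (-16) + (-25) = -151
Area = |Σ|/2 = 75.5.

75.5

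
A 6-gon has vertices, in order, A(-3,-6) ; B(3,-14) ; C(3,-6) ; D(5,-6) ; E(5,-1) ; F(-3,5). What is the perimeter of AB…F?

46

|AB| = √((6)² + (-8)²) = √100 = 10
|BC| = √((0)² + (8)²) = √64 = 8
|CD| = √((2)² + (0)²) = √4 = 2
|DE| = √((0)² + (5)²) = √25 = 5
|EF| = √((-8)² + (6)²) = √100 = 10
|FA| = √((0)² + (-11)²) = √121 = 11
Perimeter = 10 + 8 + 2 + 5 + 10 + 11 = 46.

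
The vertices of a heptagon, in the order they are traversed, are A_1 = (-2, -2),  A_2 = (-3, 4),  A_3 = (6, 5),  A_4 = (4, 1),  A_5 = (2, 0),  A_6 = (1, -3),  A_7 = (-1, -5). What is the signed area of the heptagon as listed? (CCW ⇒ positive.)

Apply the shoelace formula: 2A = Σ (x_i·y_{i+1} − x_{i+1}·y_i), indices taken mod 7.
Cross-terms: -14, -39, -14, -2, -6, -8, -8  ⇒  Σ = -91
Signed area = Σ/2 = -45.5 (negative ⇒ clockwise traversal).

-45.5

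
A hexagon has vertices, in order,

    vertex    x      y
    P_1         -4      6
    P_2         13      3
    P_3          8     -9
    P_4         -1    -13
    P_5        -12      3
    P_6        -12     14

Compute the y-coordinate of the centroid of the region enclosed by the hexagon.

Apply the shoelace formula. First the cross-terms c_i = x_i·y_{i+1} − x_{i+1}·y_i:
  -90, -141, -113, -159, -132, -16  ⇒  2A = -651, A = -325.5.
Then Σ (y_i + y_{i+1})·c_i = 1548, so ȳ = 1548 / (6·(-325.5)) = -172/217.

-172/217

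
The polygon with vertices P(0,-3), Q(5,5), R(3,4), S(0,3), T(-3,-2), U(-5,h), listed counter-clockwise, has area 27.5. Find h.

-4

Write out the shoelace sum; only the two edges meeting at U involve h:
2·Area = [((-3)·h − (-5)·(-2)) + ((-5)·(-3) − 0·h)] + 38
       = -3·h + 43 = 55
⇒ h = -4.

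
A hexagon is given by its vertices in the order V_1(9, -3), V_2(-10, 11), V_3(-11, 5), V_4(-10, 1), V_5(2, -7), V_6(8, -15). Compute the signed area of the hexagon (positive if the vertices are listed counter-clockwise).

Σ = (69) + (71) + (39) + (68) + (26) + (111) = 384
Signed area = Σ/2 = 192 (positive ⇒ counter-clockwise traversal).

192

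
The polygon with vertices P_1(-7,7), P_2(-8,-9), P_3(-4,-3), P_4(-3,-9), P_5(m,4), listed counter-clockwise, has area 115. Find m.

5

Write out the shoelace sum; only the two edges meeting at P_5 involve m:
2·Area = [((-3)·4 − m·(-9)) + (m·7 − (-7)·4)] + 134
       = 16·m + 150 = 230
⇒ m = 5.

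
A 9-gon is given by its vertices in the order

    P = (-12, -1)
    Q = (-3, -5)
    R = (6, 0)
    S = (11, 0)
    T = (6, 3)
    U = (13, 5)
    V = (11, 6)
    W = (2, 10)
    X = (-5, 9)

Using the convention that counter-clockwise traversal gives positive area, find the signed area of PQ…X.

Σ = (57) + (30) + (0) + (33) + (-9) + (23) + (98) + (68) + (113) = 413
Signed area = Σ/2 = 206.5 (positive ⇒ counter-clockwise traversal).

206.5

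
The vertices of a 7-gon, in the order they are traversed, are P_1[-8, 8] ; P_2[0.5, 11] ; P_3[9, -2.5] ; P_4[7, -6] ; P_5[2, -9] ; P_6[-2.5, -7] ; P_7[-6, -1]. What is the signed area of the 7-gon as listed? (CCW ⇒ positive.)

Cross-terms: -92, -100.25, -36.5, -51, -36.5, -39.5, -56  ⇒  Σ = -411.75
Signed area = Σ/2 = -205.875 (negative ⇒ clockwise traversal).

-205.875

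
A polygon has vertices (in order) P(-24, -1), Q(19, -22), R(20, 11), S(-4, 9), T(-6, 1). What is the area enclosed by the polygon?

750

Cross-terms: 547, 649, 224, 50, 30  ⇒  Σ = 1500
Area = |Σ|/2 = 750.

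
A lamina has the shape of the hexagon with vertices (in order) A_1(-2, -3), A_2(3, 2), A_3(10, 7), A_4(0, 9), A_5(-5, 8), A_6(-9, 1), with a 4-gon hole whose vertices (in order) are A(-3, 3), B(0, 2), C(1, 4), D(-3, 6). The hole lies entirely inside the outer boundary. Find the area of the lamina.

109

Outer boundary:
A_1→A_2: (-2)(2) − (3)(-3) = 5
A_2→A_3: (3)(7) − (10)(2) = 1
A_3→A_4: (10)(9) − (0)(7) = 90
A_4→A_5: (0)(8) − (-5)(9) = 45
A_5→A_6: (-5)(1) − (-9)(8) = 67
A_6→A_1: (-9)(-3) − (-2)(1) = 29
Σ = 237
Area = |Σ|/2 = 118.5.
Hole:
Σ = (-6) + (-2) + (18) + (9) = 19
Area = |Σ|/2 = 9.5.
Net area = 118.5 − 9.5 = 109.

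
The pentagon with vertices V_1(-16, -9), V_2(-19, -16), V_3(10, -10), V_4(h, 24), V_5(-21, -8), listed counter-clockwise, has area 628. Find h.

The doubled signed area Σ (x_i y_{i+1} − x_{i+1} y_i) is linear in h.
With h=0 it equals 1240; the coefficient of h is 2 (from the two edges through V_4).
So 2·h + 1240 = 2·628 = 1256 ⇒ h = 8.

8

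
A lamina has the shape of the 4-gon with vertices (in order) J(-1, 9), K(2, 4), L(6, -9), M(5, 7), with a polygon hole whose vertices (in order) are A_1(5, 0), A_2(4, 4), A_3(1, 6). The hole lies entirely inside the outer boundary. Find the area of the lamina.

32.5

Outer boundary:
Apply the surveyor's formula: 2A = Σ (x_i·y_{i+1} − x_{i+1}·y_i), indices taken mod 4.
Σ = (-22) + (-42) + (87) + (52) = 75
Area = |Σ|/2 = 37.5.
Hole:
Apply the shoelace formula: 2A = Σ (x_i·y_{i+1} − x_{i+1}·y_i), indices taken mod 3.
Σ = (20) + (20) + (-30) = 10
Area = |Σ|/2 = 5.
Net area = 37.5 − 5 = 32.5.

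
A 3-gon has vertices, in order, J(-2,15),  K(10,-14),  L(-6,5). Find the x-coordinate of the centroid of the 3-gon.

Apply Gauss's area formula. First the cross-terms c_i = x_i·y_{i+1} − x_{i+1}·y_i:
  -122, -34, -80  ⇒  2A = -236, A = -118.
Then Σ (x_i + x_{i+1})·c_i = -472, so x̄ = -472 / (6·(-118)) = 2/3.

2/3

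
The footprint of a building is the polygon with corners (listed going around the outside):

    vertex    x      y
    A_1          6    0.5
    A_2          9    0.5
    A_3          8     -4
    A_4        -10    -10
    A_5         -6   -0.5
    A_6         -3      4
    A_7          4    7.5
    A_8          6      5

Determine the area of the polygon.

166.25

Σ = (-1.5) + (-40) + (-120) + (-55) + (-25.5) + (-38.5) + (-25) + (-27) = -332.5
Area = |Σ|/2 = 166.25.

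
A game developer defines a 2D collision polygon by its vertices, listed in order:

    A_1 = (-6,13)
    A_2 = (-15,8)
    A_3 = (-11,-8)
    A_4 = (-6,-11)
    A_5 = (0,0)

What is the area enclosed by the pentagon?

Apply the surveyor's formula: 2A = Σ (x_i·y_{i+1} − x_{i+1}·y_i), indices taken mod 5.
Σ = (147) + (208) + (73) + (0) + (0) = 428
Area = |Σ|/2 = 214.

214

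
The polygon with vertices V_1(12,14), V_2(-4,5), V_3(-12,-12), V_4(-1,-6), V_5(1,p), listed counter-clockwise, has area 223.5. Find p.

Write out the shoelace sum; only the two edges meeting at V_5 involve p:
2·Area = [((-1)·p − 1·(-6)) + (1·14 − 12·p)] + 284
       = -13·p + 304 = 447
⇒ p = -11.

-11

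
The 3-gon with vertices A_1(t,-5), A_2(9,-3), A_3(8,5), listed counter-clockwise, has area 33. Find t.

The doubled signed area Σ (x_i y_{i+1} − x_{i+1} y_i) is linear in t.
With t=0 it equals 74; the coefficient of t is -8 (from the two edges through A_1).
So -8·t + 74 = 2·33 = 66 ⇒ t = 1.

1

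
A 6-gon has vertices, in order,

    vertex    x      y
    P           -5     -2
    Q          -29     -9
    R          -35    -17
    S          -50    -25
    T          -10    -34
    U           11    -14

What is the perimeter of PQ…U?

|PQ| = √((-24)² + (-7)²) = √625 = 25
|QR| = √((-6)² + (-8)²) = √100 = 10
|RS| = √((-15)² + (-8)²) = √289 = 17
|ST| = √((40)² + (-9)²) = √1681 = 41
|TU| = √((21)² + (20)²) = √841 = 29
|UP| = √((-16)² + (12)²) = √400 = 20
Perimeter = 25 + 10 + 17 + 41 + 29 + 20 = 142.

142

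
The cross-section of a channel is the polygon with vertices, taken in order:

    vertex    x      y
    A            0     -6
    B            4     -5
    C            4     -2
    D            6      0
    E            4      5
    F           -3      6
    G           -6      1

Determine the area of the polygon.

Σ = (24) + (12) + (12) + (30) + (39) + (33) + (36) = 186
Area = |Σ|/2 = 93.

93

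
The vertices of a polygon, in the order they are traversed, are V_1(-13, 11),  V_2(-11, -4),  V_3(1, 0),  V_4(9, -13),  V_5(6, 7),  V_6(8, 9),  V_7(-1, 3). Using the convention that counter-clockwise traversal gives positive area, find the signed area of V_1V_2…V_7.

V_1→V_2: (-13)(-4) − (-11)(11) = 173
V_2→V_3: (-11)(0) − (1)(-4) = 4
V_3→V_4: (1)(-13) − (9)(0) = -13
V_4→V_5: (9)(7) − (6)(-13) = 141
V_5→V_6: (6)(9) − (8)(7) = -2
V_6→V_7: (8)(3) − (-1)(9) = 33
V_7→V_1: (-1)(11) − (-13)(3) = 28
Σ = 364
Signed area = Σ/2 = 182 (positive ⇒ counter-clockwise traversal).

182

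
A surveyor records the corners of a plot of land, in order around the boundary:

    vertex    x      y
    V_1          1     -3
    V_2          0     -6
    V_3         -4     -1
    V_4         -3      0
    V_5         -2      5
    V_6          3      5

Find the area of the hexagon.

43.5

Apply the shoelace (surveyor's) formula: 2A = Σ (x_i·y_{i+1} − x_{i+1}·y_i), indices taken mod 6.
V_1→V_2: (1)(-6) − (0)(-3) = -6
V_2→V_3: (0)(-1) − (-4)(-6) = -24
V_3→V_4: (-4)(0) − (-3)(-1) = -3
V_4→V_5: (-3)(5) − (-2)(0) = -15
V_5→V_6: (-2)(5) − (3)(5) = -25
V_6→V_1: (3)(-3) − (1)(5) = -14
Σ = -87
Area = |Σ|/2 = 43.5.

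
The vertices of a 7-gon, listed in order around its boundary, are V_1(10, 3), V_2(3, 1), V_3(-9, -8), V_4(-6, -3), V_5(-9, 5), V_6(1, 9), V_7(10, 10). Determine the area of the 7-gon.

Cross-terms: 1, -15, -21, -57, -86, -80, -70  ⇒  Σ = -328
Area = |Σ|/2 = 164.

164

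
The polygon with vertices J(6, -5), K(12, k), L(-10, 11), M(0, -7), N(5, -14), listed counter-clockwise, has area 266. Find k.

11

Write out the shoelace sum; only the two edges meeting at K involve k:
2·Area = [(6·k − 12·(-5)) + (12·11 − (-10)·k)] + 164
       = 16·k + 356 = 532
⇒ k = 11.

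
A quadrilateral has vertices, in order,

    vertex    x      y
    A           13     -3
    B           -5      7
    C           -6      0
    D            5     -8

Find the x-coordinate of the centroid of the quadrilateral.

20/9

Apply the shoelace (surveyor's) formula. First the cross-terms c_i = x_i·y_{i+1} − x_{i+1}·y_i:
  76, 42, 48, 89  ⇒  2A = 255, A = 127.5.
Then Σ (x_i + x_{i+1})·c_i = 1700, so x̄ = 1700 / (6·127.5) = 20/9.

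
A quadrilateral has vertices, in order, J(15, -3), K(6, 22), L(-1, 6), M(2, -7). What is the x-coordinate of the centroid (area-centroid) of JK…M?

Apply the surveyor's formula. First the cross-terms c_i = x_i·y_{i+1} − x_{i+1}·y_i:
  348, 58, -5, 99  ⇒  2A = 500, A = 250.
Then Σ (x_i + x_{i+1})·c_i = 9276, so x̄ = 9276 / (6·250) = 6.184.

6.184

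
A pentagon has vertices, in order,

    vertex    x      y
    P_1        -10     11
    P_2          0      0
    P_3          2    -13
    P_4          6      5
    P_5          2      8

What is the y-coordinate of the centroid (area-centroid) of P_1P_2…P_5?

Apply the surveyor's formula. First the cross-terms c_i = x_i·y_{i+1} − x_{i+1}·y_i:
  0, 0, 88, 38, 102  ⇒  2A = 228, A = 114.
Then Σ (y_i + y_{i+1})·c_i = 1728, so ȳ = 1728 / (6·114) = 48/19.

48/19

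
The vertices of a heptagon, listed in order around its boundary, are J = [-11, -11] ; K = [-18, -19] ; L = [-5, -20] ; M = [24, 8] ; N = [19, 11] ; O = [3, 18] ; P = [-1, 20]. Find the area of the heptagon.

723

Σ = (11) + (265) + (440) + (112) + (309) + (78) + (231) = 1446
Area = |Σ|/2 = 723.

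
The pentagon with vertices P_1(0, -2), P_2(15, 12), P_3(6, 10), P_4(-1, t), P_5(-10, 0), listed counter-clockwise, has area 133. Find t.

8

The doubled signed area Σ (x_i y_{i+1} − x_{i+1} y_i) is linear in t.
With t=0 it equals 138; the coefficient of t is 16 (from the two edges through P_4).
So 16·t + 138 = 2·133 = 266 ⇒ t = 8.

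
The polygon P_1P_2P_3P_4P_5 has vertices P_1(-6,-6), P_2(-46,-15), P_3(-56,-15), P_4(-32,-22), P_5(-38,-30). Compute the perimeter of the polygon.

126

|P_1P_2| = √((-40)² + (-9)²) = √1681 = 41
|P_2P_3| = √((-10)² + (0)²) = √100 = 10
|P_3P_4| = √((24)² + (-7)²) = √625 = 25
|P_4P_5| = √((-6)² + (-8)²) = √100 = 10
|P_5P_1| = √((32)² + (24)²) = √1600 = 40
Perimeter = 41 + 10 + 25 + 10 + 40 = 126.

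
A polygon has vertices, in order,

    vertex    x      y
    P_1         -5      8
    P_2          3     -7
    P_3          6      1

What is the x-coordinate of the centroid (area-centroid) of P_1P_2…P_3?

Apply the surveyor's formula. First the cross-terms c_i = x_i·y_{i+1} − x_{i+1}·y_i:
  11, 45, 53  ⇒  2A = 109, A = 54.5.
Then Σ (x_i + x_{i+1})·c_i = 436, so x̄ = 436 / (6·54.5) = 4/3.

4/3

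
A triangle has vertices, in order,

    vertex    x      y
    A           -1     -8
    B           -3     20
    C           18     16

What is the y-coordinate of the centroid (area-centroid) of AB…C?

28/3

Apply Gauss's area formula. First the cross-terms c_i = x_i·y_{i+1} − x_{i+1}·y_i:
  -44, -408, -128  ⇒  2A = -580, A = -290.
Then Σ (y_i + y_{i+1})·c_i = -16240, so ȳ = -16240 / (6·(-290)) = 28/3.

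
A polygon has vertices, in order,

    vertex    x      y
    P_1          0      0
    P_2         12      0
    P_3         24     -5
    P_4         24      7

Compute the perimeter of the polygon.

|P_1P_2| = √((12)² + (0)²) = √144 = 12
|P_2P_3| = √((12)² + (-5)²) = √169 = 13
|P_3P_4| = √((0)² + (12)²) = √144 = 12
|P_4P_1| = √((-24)² + (-7)²) = √625 = 25
Perimeter = 12 + 13 + 12 + 25 = 62.

62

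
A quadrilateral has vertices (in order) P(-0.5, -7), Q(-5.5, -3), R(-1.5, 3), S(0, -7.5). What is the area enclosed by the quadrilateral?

Cross-terms: -37, -21, 11.25, -3.75  ⇒  Σ = -50.5
Area = |Σ|/2 = 25.25.

25.25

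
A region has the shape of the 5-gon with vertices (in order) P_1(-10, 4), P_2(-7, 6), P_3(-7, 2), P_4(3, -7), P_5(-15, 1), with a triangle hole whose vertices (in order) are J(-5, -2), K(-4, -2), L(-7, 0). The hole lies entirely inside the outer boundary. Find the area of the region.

Outer boundary:
Apply the surveyor's formula: 2A = Σ (x_i·y_{i+1} − x_{i+1}·y_i), indices taken mod 5.
Σ = (-32) + (28) + (43) + (-102) + (-50) = -113
Area = |Σ|/2 = 56.5.
Hole:
Apply the shoelace (surveyor's) formula: 2A = Σ (x_i·y_{i+1} − x_{i+1}·y_i), indices taken mod 3.
Σ = (2) + (-14) + (14) = 2
Area = |Σ|/2 = 1.
Net area = 56.5 − 1 = 55.5.

55.5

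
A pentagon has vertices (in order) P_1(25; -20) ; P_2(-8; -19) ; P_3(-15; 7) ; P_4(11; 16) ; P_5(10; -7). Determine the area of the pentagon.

Σ = (-635) + (-341) + (-317) + (-237) + (-25) = -1555
Area = |Σ|/2 = 777.5.

777.5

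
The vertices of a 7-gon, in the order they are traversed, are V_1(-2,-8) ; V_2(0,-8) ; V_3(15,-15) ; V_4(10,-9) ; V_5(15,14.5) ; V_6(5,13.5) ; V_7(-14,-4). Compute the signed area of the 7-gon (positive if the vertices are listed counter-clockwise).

Apply Gauss's area formula: 2A = Σ (x_i·y_{i+1} − x_{i+1}·y_i), indices taken mod 7.
Σ = (16) + (120) + (15) + (280) + (130) + (169) + (104) = 834
Signed area = Σ/2 = 417 (positive ⇒ counter-clockwise traversal).

417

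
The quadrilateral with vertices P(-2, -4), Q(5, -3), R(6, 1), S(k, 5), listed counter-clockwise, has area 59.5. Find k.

The doubled signed area Σ (x_i y_{i+1} − x_{i+1} y_i) is linear in k.
With k=0 it equals 89; the coefficient of k is -5 (from the two edges through S).
So -5·k + 89 = 2·59.5 = 119 ⇒ k = -6.

-6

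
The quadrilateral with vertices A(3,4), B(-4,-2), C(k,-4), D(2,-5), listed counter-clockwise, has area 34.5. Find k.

-4

Write out the shoelace sum; only the two edges meeting at C involve k:
2·Area = [((-4)·(-4) − k·(-2)) + (k·(-5) − 2·(-4))] + 33
       = -3·k + 57 = 69
⇒ k = -4.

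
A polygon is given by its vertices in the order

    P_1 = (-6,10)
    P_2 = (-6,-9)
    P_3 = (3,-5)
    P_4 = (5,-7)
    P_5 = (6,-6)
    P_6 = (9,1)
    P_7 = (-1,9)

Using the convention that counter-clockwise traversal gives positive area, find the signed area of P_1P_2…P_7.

186.5

Cross-terms: 114, 57, 4, 12, 60, 82, 44  ⇒  Σ = 373
Signed area = Σ/2 = 186.5 (positive ⇒ counter-clockwise traversal).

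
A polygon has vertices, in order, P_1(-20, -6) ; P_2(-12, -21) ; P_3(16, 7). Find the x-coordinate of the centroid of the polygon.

-16/3

Apply Gauss's area formula. First the cross-terms c_i = x_i·y_{i+1} − x_{i+1}·y_i:
  348, 252, 44  ⇒  2A = 644, A = 322.
Then Σ (x_i + x_{i+1})·c_i = -10304, so x̄ = -10304 / (6·322) = -16/3.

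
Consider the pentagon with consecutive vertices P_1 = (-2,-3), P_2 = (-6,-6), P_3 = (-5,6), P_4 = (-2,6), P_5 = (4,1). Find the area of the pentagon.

63

Apply the shoelace (surveyor's) formula: 2A = Σ (x_i·y_{i+1} − x_{i+1}·y_i), indices taken mod 5.
P_1→P_2: (-2)(-6) − (-6)(-3) = -6
P_2→P_3: (-6)(6) − (-5)(-6) = -66
P_3→P_4: (-5)(6) − (-2)(6) = -18
P_4→P_5: (-2)(1) − (4)(6) = -26
P_5→P_1: (4)(-3) − (-2)(1) = -10
Σ = -126
Area = |Σ|/2 = 63.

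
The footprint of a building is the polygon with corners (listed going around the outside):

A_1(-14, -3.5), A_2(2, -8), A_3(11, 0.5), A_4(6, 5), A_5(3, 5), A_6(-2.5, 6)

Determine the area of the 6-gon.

199.125

Apply Gauss's area formula: 2A = Σ (x_i·y_{i+1} − x_{i+1}·y_i), indices taken mod 6.
Σ = (119) + (89) + (52) + (15) + (30.5) + (92.75) = 398.25
Area = |Σ|/2 = 199.125.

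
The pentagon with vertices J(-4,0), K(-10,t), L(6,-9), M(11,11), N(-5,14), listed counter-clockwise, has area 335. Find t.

The doubled signed area Σ (x_i y_{i+1} − x_{i+1} y_i) is linear in t.
With t=0 it equals 520; the coefficient of t is -10 (from the two edges through K).
So -10·t + 520 = 2·335 = 670 ⇒ t = -15.

-15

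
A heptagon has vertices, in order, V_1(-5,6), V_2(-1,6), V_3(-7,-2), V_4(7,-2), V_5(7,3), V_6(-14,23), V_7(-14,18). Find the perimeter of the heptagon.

82

|V_1V_2| = √((4)² + (0)²) = √16 = 4
|V_2V_3| = √((-6)² + (-8)²) = √100 = 10
|V_3V_4| = √((14)² + (0)²) = √196 = 14
|V_4V_5| = √((0)² + (5)²) = √25 = 5
|V_5V_6| = √((-21)² + (20)²) = √841 = 29
|V_6V_7| = √((0)² + (-5)²) = √25 = 5
|V_7V_1| = √((9)² + (-12)²) = √225 = 15
Perimeter = 4 + 10 + 14 + 5 + 29 + 5 + 15 = 82.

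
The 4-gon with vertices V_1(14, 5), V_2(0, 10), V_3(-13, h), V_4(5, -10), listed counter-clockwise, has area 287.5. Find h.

-2

The doubled signed area Σ (x_i y_{i+1} − x_{i+1} y_i) is linear in h.
With h=0 it equals 565; the coefficient of h is -5 (from the two edges through V_3).
So -5·h + 565 = 2·287.5 = 575 ⇒ h = -2.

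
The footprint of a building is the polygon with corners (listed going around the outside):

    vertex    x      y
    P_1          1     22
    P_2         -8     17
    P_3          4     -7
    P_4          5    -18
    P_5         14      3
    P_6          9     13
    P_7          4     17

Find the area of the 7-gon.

Apply the shoelace formula: 2A = Σ (x_i·y_{i+1} − x_{i+1}·y_i), indices taken mod 7.
Cross-terms: 193, -12, -37, 267, 155, 101, 71  ⇒  Σ = 738
Area = |Σ|/2 = 369.

369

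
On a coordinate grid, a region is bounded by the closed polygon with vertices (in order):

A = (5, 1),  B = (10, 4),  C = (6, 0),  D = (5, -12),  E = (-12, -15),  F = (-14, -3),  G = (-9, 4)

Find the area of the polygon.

Σ = (10) + (-24) + (-72) + (-219) + (-174) + (-83) + (-29) = -591
Area = |Σ|/2 = 295.5.

295.5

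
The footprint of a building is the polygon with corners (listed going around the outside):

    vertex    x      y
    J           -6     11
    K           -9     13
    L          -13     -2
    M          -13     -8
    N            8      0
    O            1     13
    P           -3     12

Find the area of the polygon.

272

Apply Gauss's area formula: 2A = Σ (x_i·y_{i+1} − x_{i+1}·y_i), indices taken mod 7.
Cross-terms: 21, 187, 78, 64, 104, 51, 39  ⇒  Σ = 544
Area = |Σ|/2 = 272.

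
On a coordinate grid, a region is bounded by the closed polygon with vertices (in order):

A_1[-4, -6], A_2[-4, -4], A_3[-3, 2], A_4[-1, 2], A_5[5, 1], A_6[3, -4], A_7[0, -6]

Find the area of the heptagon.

54

Apply Gauss's area formula: 2A = Σ (x_i·y_{i+1} − x_{i+1}·y_i), indices taken mod 7.
A_1→A_2: (-4)(-4) − (-4)(-6) = -8
A_2→A_3: (-4)(2) − (-3)(-4) = -20
A_3→A_4: (-3)(2) − (-1)(2) = -4
A_4→A_5: (-1)(1) − (5)(2) = -11
A_5→A_6: (5)(-4) − (3)(1) = -23
A_6→A_7: (3)(-6) − (0)(-4) = -18
A_7→A_1: (0)(-6) − (-4)(-6) = -24
Σ = -108
Area = |Σ|/2 = 54.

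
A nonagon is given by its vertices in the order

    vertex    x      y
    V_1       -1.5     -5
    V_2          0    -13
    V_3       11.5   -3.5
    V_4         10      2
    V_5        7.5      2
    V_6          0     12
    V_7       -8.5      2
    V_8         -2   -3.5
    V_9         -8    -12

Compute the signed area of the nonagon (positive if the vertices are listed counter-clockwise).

237.875

Apply the surveyor's formula: 2A = Σ (x_i·y_{i+1} − x_{i+1}·y_i), indices taken mod 9.
Σ = (19.5) + (149.5) + (58) + (5) + (90) + (102) + (33.75) + (-4) + (22) = 475.75
Signed area = Σ/2 = 237.875 (positive ⇒ counter-clockwise traversal).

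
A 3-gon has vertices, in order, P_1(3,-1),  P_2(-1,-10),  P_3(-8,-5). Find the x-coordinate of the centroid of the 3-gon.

-2

Apply the shoelace (surveyor's) formula. First the cross-terms c_i = x_i·y_{i+1} − x_{i+1}·y_i:
  -31, -75, 23  ⇒  2A = -83, A = -41.5.
Then Σ (x_i + x_{i+1})·c_i = 498, so x̄ = 498 / (6·(-41.5)) = -2.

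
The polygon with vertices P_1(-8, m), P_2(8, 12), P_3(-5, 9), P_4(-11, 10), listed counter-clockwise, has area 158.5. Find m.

-8

Write out the shoelace sum; only the two edges meeting at P_1 involve m:
2·Area = [((-11)·m − (-8)·10) + ((-8)·12 − 8·m)] + 181
       = -19·m + 165 = 317
⇒ m = -8.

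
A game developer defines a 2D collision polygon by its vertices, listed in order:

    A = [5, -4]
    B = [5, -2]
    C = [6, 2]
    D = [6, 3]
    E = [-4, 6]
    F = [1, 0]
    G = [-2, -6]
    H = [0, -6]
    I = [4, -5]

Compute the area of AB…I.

59.5

Apply Gauss's area formula: 2A = Σ (x_i·y_{i+1} − x_{i+1}·y_i), indices taken mod 9.
Σ = (10) + (22) + (6) + (48) + (-6) + (-6) + (12) + (24) + (9) = 119
Area = |Σ|/2 = 59.5.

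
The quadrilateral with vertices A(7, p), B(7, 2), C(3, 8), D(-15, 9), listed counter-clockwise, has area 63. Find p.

1

Write out the shoelace sum; only the two edges meeting at A involve p:
2·Area = [((-15)·p − 7·9) + (7·2 − 7·p)] + 197
       = -22·p + 148 = 126
⇒ p = 1.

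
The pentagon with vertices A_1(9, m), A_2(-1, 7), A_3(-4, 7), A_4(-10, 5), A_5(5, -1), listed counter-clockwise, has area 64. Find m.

0

The doubled signed area Σ (x_i y_{i+1} − x_{i+1} y_i) is linear in m.
With m=0 it equals 128; the coefficient of m is 6 (from the two edges through A_1).
So 6·m + 128 = 2·64 = 128 ⇒ m = 0.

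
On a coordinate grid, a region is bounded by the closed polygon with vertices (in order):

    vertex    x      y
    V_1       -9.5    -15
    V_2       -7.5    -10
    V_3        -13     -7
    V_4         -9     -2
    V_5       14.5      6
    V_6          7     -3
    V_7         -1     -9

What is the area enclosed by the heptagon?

Apply the shoelace formula: 2A = Σ (x_i·y_{i+1} − x_{i+1}·y_i), indices taken mod 7.
Σ = (-17.5) + (-77.5) + (-37) + (-25) + (-85.5) + (-66) + (-70.5) = -379
Area = |Σ|/2 = 189.5.

189.5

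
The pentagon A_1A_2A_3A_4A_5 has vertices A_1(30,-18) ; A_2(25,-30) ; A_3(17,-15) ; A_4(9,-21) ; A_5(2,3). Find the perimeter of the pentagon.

|A_1A_2| = √((-5)² + (-12)²) = √169 = 13
|A_2A_3| = √((-8)² + (15)²) = √289 = 17
|A_3A_4| = √((-8)² + (-6)²) = √100 = 10
|A_4A_5| = √((-7)² + (24)²) = √625 = 25
|A_5A_1| = √((28)² + (-21)²) = √1225 = 35
Perimeter = 13 + 17 + 10 + 25 + 35 = 100.

100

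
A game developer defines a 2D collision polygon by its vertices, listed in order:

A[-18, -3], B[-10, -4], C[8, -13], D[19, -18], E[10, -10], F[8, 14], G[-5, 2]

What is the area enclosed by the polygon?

Apply the surveyor's formula: 2A = Σ (x_i·y_{i+1} − x_{i+1}·y_i), indices taken mod 7.
Cross-terms: 42, 162, 103, -10, 220, 86, 51  ⇒  Σ = 654
Area = |Σ|/2 = 327.

327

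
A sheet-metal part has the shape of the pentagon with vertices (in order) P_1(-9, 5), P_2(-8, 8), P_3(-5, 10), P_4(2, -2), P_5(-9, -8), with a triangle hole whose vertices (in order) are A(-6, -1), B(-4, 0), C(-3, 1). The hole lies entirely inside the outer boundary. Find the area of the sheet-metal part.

Outer boundary:
Apply the surveyor's formula: 2A = Σ (x_i·y_{i+1} − x_{i+1}·y_i), indices taken mod 5.
Σ = (-32) + (-40) + (-10) + (-34) + (-117) = -233
Area = |Σ|/2 = 116.5.
Hole:
Apply the shoelace formula: 2A = Σ (x_i·y_{i+1} − x_{i+1}·y_i), indices taken mod 3.
Σ = (-4) + (-4) + (9) = 1
Area = |Σ|/2 = 0.5.
Net area = 116.5 − 0.5 = 116.

116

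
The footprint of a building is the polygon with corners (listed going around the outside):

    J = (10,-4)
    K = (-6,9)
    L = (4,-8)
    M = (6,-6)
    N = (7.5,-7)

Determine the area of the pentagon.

Apply the shoelace (surveyor's) formula: 2A = Σ (x_i·y_{i+1} − x_{i+1}·y_i), indices taken mod 5.
Cross-terms: 66, 12, 24, 3, 40  ⇒  Σ = 145
Area = |Σ|/2 = 72.5.

72.5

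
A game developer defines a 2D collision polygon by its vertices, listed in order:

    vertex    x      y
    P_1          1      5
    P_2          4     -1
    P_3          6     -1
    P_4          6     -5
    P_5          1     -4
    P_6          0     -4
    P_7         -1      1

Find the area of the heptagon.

38

Apply the shoelace (surveyor's) formula: 2A = Σ (x_i·y_{i+1} − x_{i+1}·y_i), indices taken mod 7.
P_1→P_2: (1)(-1) − (4)(5) = -21
P_2→P_3: (4)(-1) − (6)(-1) = 2
P_3→P_4: (6)(-5) − (6)(-1) = -24
P_4→P_5: (6)(-4) − (1)(-5) = -19
P_5→P_6: (1)(-4) − (0)(-4) = -4
P_6→P_7: (0)(1) − (-1)(-4) = -4
P_7→P_1: (-1)(5) − (1)(1) = -6
Σ = -76
Area = |Σ|/2 = 38.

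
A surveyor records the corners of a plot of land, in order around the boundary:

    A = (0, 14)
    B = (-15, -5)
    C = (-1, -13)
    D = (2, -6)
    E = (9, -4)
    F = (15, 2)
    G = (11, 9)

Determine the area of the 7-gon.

Apply the shoelace formula: 2A = Σ (x_i·y_{i+1} − x_{i+1}·y_i), indices taken mod 7.
Cross-terms: 210, 190, 32, 46, 78, 113, 154  ⇒  Σ = 823
Area = |Σ|/2 = 411.5.

411.5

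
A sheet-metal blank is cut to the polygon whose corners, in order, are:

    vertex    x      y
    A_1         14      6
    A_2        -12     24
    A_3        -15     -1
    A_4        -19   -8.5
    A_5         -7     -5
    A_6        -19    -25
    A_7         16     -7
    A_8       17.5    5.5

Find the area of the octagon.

Apply the shoelace formula: 2A = Σ (x_i·y_{i+1} − x_{i+1}·y_i), indices taken mod 8.
Cross-terms: 408, 372, 108.5, 35.5, 80, 533, 210.5, 28  ⇒  Σ = 1775.5
Area = |Σ|/2 = 887.75.

887.75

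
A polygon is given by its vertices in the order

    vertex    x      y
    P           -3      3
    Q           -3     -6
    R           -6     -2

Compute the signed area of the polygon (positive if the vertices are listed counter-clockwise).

-13.5

Σ = (27) + (-30) + (-24) = -27
Signed area = Σ/2 = -13.5 (negative ⇒ clockwise traversal).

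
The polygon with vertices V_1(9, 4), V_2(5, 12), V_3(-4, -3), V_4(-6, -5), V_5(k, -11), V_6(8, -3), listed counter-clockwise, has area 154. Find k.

Write out the shoelace sum; only the two edges meeting at V_5 involve k:
2·Area = [((-6)·(-11) − k·(-5)) + (k·(-3) − 8·(-11))] + 182
       = 2·k + 336 = 308
⇒ k = -14.

-14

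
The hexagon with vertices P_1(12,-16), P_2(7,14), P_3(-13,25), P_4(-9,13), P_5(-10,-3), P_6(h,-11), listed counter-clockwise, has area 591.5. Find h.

Write out the shoelace sum; only the two edges meeting at P_6 involve h:
2·Area = [((-10)·(-11) − h·(-3)) + (h·(-16) − 12·(-11))] + 850
       = -13·h + 1092 = 1183
⇒ h = -7.

-7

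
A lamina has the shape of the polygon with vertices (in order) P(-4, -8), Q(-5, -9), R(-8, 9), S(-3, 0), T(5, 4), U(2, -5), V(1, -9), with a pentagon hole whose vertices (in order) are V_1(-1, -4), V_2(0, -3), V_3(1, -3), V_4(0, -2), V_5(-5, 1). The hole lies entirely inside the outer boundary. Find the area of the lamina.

Outer boundary:
Apply the shoelace formula: 2A = Σ (x_i·y_{i+1} − x_{i+1}·y_i), indices taken mod 7.
P→Q: (-4)(-9) − (-5)(-8) = -4
Q→R: (-5)(9) − (-8)(-9) = -117
R→S: (-8)(0) − (-3)(9) = 27
S→T: (-3)(4) − (5)(0) = -12
T→U: (5)(-5) − (2)(4) = -33
U→V: (2)(-9) − (1)(-5) = -13
V→P: (1)(-8) − (-4)(-9) = -44
Σ = -196
Area = |Σ|/2 = 98.
Hole:
Cross-terms: 3, 3, -2, -10, 21  ⇒  Σ = 15
Area = |Σ|/2 = 7.5.
Net area = 98 − 7.5 = 90.5.

90.5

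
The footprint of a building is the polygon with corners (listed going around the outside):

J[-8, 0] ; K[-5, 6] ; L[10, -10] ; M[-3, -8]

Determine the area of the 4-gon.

Apply the surveyor's formula: 2A = Σ (x_i·y_{i+1} − x_{i+1}·y_i), indices taken mod 4.
Σ = (-48) + (-10) + (-110) + (-64) = -232
Area = |Σ|/2 = 116.

116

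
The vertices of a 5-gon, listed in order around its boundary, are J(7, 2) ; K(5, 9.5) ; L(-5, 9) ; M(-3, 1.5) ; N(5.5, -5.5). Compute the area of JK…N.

Apply the surveyor's formula: 2A = Σ (x_i·y_{i+1} − x_{i+1}·y_i), indices taken mod 5.
Σ = (56.5) + (92.5) + (19.5) + (8.25) + (49.5) = 226.25
Area = |Σ|/2 = 113.125.

113.125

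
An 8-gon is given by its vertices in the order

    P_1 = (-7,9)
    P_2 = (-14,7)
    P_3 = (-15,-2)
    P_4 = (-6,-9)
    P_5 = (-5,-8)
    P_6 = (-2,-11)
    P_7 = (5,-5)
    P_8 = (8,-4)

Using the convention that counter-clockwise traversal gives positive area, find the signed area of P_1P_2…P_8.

Apply Gauss's area formula: 2A = Σ (x_i·y_{i+1} − x_{i+1}·y_i), indices taken mod 8.
Cross-terms: 77, 133, 123, 3, 39, 65, 20, 44  ⇒  Σ = 504
Signed area = Σ/2 = 252 (positive ⇒ counter-clockwise traversal).

252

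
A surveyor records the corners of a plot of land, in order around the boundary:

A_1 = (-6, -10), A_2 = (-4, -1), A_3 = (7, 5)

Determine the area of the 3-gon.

43.5

Apply the shoelace formula: 2A = Σ (x_i·y_{i+1} − x_{i+1}·y_i), indices taken mod 3.
Σ = (-34) + (-13) + (-40) = -87
Area = |Σ|/2 = 43.5.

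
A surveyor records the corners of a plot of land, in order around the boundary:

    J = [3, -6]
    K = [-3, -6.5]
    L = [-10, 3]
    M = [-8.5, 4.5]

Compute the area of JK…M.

Cross-terms: -37.5, -74, -19.5, 37.5  ⇒  Σ = -93.5
Area = |Σ|/2 = 46.75.

46.75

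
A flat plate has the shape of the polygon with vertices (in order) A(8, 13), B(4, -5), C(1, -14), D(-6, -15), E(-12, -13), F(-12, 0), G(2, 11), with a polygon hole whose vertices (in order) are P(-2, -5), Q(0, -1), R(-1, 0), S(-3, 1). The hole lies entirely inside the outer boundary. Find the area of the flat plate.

338.5

Outer boundary:
Σ = (-92) + (-51) + (-99) + (-102) + (-156) + (-132) + (-62) = -694
Area = |Σ|/2 = 347.
Hole:
Apply the surveyor's formula: 2A = Σ (x_i·y_{i+1} − x_{i+1}·y_i), indices taken mod 4.
P→Q: (-2)(-1) − (0)(-5) = 2
Q→R: (0)(0) − (-1)(-1) = -1
R→S: (-1)(1) − (-3)(0) = -1
S→P: (-3)(-5) − (-2)(1) = 17
Σ = 17
Area = |Σ|/2 = 8.5.
Net area = 347 − 8.5 = 338.5.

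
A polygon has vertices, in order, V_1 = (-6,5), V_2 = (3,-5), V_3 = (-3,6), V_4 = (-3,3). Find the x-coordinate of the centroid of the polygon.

Apply the shoelace formula. First the cross-terms c_i = x_i·y_{i+1} − x_{i+1}·y_i:
  15, 3, 9, 3  ⇒  2A = 30, A = 15.
Then Σ (x_i + x_{i+1})·c_i = -126, so x̄ = -126 / (6·15) = -1.4.

-1.4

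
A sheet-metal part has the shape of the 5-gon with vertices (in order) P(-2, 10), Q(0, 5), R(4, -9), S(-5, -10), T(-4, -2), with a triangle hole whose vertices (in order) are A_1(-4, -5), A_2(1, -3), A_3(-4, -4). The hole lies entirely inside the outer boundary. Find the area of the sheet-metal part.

92

Outer boundary:
Apply the surveyor's formula: 2A = Σ (x_i·y_{i+1} − x_{i+1}·y_i), indices taken mod 5.
Σ = (-10) + (-20) + (-85) + (-30) + (-44) = -189
Area = |Σ|/2 = 94.5.
Hole:
Apply Gauss's area formula: 2A = Σ (x_i·y_{i+1} − x_{i+1}·y_i), indices taken mod 3.
Σ = (17) + (-16) + (4) = 5
Area = |Σ|/2 = 2.5.
Net area = 94.5 − 2.5 = 92.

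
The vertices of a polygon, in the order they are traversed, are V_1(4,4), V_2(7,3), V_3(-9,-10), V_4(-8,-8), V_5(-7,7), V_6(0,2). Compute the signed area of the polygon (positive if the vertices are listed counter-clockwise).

Σ = (-16) + (-43) + (-8) + (-112) + (-14) + (-8) = -201
Signed area = Σ/2 = -100.5 (negative ⇒ clockwise traversal).

-100.5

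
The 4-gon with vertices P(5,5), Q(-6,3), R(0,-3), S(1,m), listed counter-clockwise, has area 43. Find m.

The doubled signed area Σ (x_i y_{i+1} − x_{i+1} y_i) is linear in m.
With m=0 it equals 71; the coefficient of m is -5 (from the two edges through S).
So -5·m + 71 = 2·43 = 86 ⇒ m = -3.

-3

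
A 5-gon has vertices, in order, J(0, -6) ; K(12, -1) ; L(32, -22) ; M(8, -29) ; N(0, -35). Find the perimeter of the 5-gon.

|JK| = √((12)² + (5)²) = √169 = 13
|KL| = √((20)² + (-21)²) = √841 = 29
|LM| = √((-24)² + (-7)²) = √625 = 25
|MN| = √((-8)² + (-6)²) = √100 = 10
|NJ| = √((0)² + (29)²) = √841 = 29
Perimeter = 13 + 29 + 25 + 10 + 29 = 106.

106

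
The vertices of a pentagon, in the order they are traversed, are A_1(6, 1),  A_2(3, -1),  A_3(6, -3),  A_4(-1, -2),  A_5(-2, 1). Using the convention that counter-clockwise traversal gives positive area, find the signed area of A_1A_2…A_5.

-20

Σ = (-9) + (-3) + (-15) + (-5) + (-8) = -40
Signed area = Σ/2 = -20 (negative ⇒ clockwise traversal).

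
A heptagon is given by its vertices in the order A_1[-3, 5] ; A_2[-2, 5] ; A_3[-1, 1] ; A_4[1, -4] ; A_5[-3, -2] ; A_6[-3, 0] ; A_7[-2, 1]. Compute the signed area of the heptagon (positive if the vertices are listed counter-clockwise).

Σ = (-5) + (3) + (3) + (-14) + (-6) + (-3) + (-7) = -29
Signed area = Σ/2 = -14.5 (negative ⇒ clockwise traversal).

-14.5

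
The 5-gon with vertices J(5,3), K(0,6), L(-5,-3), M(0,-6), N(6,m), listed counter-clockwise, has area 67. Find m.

Write out the shoelace sum; only the two edges meeting at N involve m:
2·Area = [(0·m − 6·(-6)) + (6·3 − 5·m)] + 90
       = -5·m + 144 = 134
⇒ m = 2.

2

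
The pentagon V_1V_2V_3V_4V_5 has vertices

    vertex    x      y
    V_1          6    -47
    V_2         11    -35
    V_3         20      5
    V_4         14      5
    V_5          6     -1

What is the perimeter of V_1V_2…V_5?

116

|V_1V_2| = √((5)² + (12)²) = √169 = 13
|V_2V_3| = √((9)² + (40)²) = √1681 = 41
|V_3V_4| = √((-6)² + (0)²) = √36 = 6
|V_4V_5| = √((-8)² + (-6)²) = √100 = 10
|V_5V_1| = √((0)² + (-46)²) = √2116 = 46
Perimeter = 13 + 41 + 6 + 10 + 46 = 116.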